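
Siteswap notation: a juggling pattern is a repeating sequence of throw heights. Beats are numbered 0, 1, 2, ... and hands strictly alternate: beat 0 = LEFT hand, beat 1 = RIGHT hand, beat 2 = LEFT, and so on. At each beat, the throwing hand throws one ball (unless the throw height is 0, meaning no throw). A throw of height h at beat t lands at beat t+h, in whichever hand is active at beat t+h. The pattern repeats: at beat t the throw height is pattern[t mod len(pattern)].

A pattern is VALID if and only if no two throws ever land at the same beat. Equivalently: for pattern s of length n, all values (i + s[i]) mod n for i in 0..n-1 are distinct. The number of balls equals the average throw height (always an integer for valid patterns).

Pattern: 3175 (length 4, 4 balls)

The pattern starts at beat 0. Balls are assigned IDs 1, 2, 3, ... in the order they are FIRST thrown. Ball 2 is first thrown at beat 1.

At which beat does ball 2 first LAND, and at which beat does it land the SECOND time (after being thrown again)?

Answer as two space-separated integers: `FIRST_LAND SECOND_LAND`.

Answer: 2 9

Derivation:
Beat 0 (L): throw ball1 h=3 -> lands@3:R; in-air after throw: [b1@3:R]
Beat 1 (R): throw ball2 h=1 -> lands@2:L; in-air after throw: [b2@2:L b1@3:R]
Beat 2 (L): throw ball2 h=7 -> lands@9:R; in-air after throw: [b1@3:R b2@9:R]
Beat 3 (R): throw ball1 h=5 -> lands@8:L; in-air after throw: [b1@8:L b2@9:R]
Beat 4 (L): throw ball3 h=3 -> lands@7:R; in-air after throw: [b3@7:R b1@8:L b2@9:R]
Beat 5 (R): throw ball4 h=1 -> lands@6:L; in-air after throw: [b4@6:L b3@7:R b1@8:L b2@9:R]
Beat 6 (L): throw ball4 h=7 -> lands@13:R; in-air after throw: [b3@7:R b1@8:L b2@9:R b4@13:R]
Beat 7 (R): throw ball3 h=5 -> lands@12:L; in-air after throw: [b1@8:L b2@9:R b3@12:L b4@13:R]
Beat 8 (L): throw ball1 h=3 -> lands@11:R; in-air after throw: [b2@9:R b1@11:R b3@12:L b4@13:R]
Beat 9 (R): throw ball2 h=1 -> lands@10:L; in-air after throw: [b2@10:L b1@11:R b3@12:L b4@13:R]
Ball 2: thrown@1 h=1 -> first land @2; rethrown@2 h=7 -> second land @9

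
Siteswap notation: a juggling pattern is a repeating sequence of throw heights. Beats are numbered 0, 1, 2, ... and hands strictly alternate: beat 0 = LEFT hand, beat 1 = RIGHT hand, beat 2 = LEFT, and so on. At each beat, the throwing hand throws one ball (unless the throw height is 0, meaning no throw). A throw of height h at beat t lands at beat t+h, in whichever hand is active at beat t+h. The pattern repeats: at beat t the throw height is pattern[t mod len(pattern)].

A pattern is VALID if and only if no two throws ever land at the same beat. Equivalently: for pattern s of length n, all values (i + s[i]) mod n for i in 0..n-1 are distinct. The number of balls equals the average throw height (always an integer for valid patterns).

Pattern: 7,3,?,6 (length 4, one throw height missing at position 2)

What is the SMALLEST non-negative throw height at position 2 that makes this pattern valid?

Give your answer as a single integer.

Answer: 0

Derivation:
i=0: (0 + 7) mod 4 = 3
i=1: (1 + 3) mod 4 = 0
i=2: s[i]=? (unknown)
i=3: (3 + 6) mod 4 = 1
Known residues: [0, 1, 3]; need a permutation of 0..3, so missing residue r = 2
Need (2 + s) mod 4 = 2; smallest s = (2 - 2) mod 4 = 0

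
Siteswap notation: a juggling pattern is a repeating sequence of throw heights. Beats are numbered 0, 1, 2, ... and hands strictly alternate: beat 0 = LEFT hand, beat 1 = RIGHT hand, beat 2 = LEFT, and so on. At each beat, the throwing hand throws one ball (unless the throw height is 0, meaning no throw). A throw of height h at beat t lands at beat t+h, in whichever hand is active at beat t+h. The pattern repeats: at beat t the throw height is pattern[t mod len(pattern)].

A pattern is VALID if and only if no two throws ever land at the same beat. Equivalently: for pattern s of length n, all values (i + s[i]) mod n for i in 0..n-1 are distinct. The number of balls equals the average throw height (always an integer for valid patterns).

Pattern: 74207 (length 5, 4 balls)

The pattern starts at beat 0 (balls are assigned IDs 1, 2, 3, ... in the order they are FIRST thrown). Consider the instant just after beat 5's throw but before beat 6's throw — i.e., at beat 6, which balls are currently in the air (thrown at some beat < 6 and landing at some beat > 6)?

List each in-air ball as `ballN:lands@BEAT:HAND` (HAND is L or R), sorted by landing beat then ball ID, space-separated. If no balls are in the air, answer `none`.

Beat 0 (L): throw ball1 h=7 -> lands@7:R; in-air after throw: [b1@7:R]
Beat 1 (R): throw ball2 h=4 -> lands@5:R; in-air after throw: [b2@5:R b1@7:R]
Beat 2 (L): throw ball3 h=2 -> lands@4:L; in-air after throw: [b3@4:L b2@5:R b1@7:R]
Beat 4 (L): throw ball3 h=7 -> lands@11:R; in-air after throw: [b2@5:R b1@7:R b3@11:R]
Beat 5 (R): throw ball2 h=7 -> lands@12:L; in-air after throw: [b1@7:R b3@11:R b2@12:L]
Beat 6 (L): throw ball4 h=4 -> lands@10:L; in-air after throw: [b1@7:R b4@10:L b3@11:R b2@12:L]

Answer: ball1:lands@7:R ball3:lands@11:R ball2:lands@12:L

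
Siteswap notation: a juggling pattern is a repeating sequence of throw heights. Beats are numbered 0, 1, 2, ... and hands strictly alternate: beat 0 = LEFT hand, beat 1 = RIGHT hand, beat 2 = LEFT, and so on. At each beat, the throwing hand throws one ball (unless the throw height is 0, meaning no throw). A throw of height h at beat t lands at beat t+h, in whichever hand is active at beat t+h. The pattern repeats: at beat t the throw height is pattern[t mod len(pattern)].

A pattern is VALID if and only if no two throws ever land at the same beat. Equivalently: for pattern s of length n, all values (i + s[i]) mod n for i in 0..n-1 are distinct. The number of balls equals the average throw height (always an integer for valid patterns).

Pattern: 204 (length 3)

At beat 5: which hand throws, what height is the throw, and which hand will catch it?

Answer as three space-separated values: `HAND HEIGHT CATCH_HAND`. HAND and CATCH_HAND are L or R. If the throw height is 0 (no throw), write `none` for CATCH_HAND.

Beat 5: 5 mod 2 = 1, so hand = R
Throw height = pattern[5 mod 3] = pattern[2] = 4
Lands at beat 5+4=9, 9 mod 2 = 1, so catch hand = R

Answer: R 4 R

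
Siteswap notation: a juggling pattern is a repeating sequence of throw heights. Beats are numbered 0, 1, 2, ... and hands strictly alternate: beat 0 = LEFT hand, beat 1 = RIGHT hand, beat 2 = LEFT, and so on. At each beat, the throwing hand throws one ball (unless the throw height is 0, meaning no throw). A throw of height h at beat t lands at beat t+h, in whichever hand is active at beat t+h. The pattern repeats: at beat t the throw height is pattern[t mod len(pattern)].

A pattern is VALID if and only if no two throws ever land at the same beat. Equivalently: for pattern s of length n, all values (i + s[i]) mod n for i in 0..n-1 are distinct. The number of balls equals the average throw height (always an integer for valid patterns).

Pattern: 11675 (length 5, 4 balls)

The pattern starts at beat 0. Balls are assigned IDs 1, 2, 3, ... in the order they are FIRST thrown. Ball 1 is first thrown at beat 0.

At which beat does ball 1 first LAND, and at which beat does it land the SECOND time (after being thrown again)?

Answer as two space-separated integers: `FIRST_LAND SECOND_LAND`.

Answer: 1 2

Derivation:
Beat 0 (L): throw ball1 h=1 -> lands@1:R; in-air after throw: [b1@1:R]
Beat 1 (R): throw ball1 h=1 -> lands@2:L; in-air after throw: [b1@2:L]
Beat 2 (L): throw ball1 h=6 -> lands@8:L; in-air after throw: [b1@8:L]
Ball 1: thrown@0 h=1 -> first land @1; rethrown@1 h=1 -> second land @2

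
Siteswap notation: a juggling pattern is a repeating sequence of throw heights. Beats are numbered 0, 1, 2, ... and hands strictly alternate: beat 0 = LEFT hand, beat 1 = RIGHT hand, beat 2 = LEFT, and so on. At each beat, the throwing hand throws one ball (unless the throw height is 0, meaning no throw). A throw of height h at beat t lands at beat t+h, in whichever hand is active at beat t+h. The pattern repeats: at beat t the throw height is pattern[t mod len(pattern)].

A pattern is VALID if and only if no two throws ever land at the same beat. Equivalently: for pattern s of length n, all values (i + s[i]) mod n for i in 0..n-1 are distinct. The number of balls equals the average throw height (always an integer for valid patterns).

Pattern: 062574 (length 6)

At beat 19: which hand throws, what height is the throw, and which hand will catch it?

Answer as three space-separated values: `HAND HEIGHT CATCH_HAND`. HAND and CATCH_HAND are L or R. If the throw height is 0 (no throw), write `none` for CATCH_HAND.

Answer: R 6 R

Derivation:
Beat 19: 19 mod 2 = 1, so hand = R
Throw height = pattern[19 mod 6] = pattern[1] = 6
Lands at beat 19+6=25, 25 mod 2 = 1, so catch hand = R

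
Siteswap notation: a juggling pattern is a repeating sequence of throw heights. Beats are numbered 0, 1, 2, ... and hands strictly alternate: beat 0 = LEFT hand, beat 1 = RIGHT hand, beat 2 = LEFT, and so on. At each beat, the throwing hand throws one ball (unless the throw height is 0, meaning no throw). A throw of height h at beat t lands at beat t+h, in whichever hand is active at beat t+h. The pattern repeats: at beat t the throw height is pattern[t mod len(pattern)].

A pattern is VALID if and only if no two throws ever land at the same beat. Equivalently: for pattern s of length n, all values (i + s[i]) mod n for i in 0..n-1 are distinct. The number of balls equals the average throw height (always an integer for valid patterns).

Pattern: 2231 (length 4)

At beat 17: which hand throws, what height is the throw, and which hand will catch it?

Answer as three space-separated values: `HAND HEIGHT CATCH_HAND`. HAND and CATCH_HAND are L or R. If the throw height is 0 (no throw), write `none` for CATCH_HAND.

Answer: R 2 R

Derivation:
Beat 17: 17 mod 2 = 1, so hand = R
Throw height = pattern[17 mod 4] = pattern[1] = 2
Lands at beat 17+2=19, 19 mod 2 = 1, so catch hand = R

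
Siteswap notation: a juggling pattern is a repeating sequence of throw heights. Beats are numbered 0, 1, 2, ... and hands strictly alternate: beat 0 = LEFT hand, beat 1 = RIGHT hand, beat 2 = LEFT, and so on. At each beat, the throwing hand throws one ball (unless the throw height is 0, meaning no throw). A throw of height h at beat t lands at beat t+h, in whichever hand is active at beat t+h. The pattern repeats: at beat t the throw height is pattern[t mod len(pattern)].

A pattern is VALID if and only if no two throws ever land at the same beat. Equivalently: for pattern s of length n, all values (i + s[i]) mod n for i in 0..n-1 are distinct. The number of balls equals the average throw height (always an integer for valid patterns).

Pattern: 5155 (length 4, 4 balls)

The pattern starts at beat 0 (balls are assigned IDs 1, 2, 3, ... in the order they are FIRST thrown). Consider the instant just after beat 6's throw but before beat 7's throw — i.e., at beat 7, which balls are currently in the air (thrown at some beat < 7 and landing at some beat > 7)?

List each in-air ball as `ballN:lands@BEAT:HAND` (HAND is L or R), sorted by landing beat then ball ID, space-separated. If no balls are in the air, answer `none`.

Beat 0 (L): throw ball1 h=5 -> lands@5:R; in-air after throw: [b1@5:R]
Beat 1 (R): throw ball2 h=1 -> lands@2:L; in-air after throw: [b2@2:L b1@5:R]
Beat 2 (L): throw ball2 h=5 -> lands@7:R; in-air after throw: [b1@5:R b2@7:R]
Beat 3 (R): throw ball3 h=5 -> lands@8:L; in-air after throw: [b1@5:R b2@7:R b3@8:L]
Beat 4 (L): throw ball4 h=5 -> lands@9:R; in-air after throw: [b1@5:R b2@7:R b3@8:L b4@9:R]
Beat 5 (R): throw ball1 h=1 -> lands@6:L; in-air after throw: [b1@6:L b2@7:R b3@8:L b4@9:R]
Beat 6 (L): throw ball1 h=5 -> lands@11:R; in-air after throw: [b2@7:R b3@8:L b4@9:R b1@11:R]
Beat 7 (R): throw ball2 h=5 -> lands@12:L; in-air after throw: [b3@8:L b4@9:R b1@11:R b2@12:L]

Answer: ball3:lands@8:L ball4:lands@9:R ball1:lands@11:R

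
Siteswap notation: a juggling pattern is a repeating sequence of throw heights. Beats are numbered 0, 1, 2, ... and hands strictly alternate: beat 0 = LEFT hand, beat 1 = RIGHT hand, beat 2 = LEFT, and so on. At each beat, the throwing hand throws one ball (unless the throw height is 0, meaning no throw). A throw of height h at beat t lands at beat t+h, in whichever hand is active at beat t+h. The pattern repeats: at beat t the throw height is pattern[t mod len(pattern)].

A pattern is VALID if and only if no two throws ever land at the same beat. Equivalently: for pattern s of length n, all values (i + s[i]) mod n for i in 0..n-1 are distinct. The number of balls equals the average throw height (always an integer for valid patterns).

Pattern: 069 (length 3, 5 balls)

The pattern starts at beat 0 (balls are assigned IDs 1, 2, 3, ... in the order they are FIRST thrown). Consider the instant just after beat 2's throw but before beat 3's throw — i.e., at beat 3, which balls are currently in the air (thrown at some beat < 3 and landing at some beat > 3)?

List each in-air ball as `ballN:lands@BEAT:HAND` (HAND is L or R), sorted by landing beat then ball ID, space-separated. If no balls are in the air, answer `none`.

Answer: ball1:lands@7:R ball2:lands@11:R

Derivation:
Beat 1 (R): throw ball1 h=6 -> lands@7:R; in-air after throw: [b1@7:R]
Beat 2 (L): throw ball2 h=9 -> lands@11:R; in-air after throw: [b1@7:R b2@11:R]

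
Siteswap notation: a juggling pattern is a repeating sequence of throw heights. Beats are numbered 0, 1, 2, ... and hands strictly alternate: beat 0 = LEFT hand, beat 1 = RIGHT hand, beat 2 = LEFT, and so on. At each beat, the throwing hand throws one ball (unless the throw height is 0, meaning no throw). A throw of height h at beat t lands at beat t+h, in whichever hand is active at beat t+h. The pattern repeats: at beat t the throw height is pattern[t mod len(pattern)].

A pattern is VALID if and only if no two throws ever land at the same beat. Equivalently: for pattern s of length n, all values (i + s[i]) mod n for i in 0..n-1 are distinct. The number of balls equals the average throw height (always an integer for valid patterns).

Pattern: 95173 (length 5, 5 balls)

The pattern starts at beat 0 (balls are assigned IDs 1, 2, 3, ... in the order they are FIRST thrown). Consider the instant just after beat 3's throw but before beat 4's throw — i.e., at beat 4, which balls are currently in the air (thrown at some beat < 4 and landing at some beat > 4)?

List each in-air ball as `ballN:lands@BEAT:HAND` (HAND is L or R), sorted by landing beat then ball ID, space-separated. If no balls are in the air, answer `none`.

Beat 0 (L): throw ball1 h=9 -> lands@9:R; in-air after throw: [b1@9:R]
Beat 1 (R): throw ball2 h=5 -> lands@6:L; in-air after throw: [b2@6:L b1@9:R]
Beat 2 (L): throw ball3 h=1 -> lands@3:R; in-air after throw: [b3@3:R b2@6:L b1@9:R]
Beat 3 (R): throw ball3 h=7 -> lands@10:L; in-air after throw: [b2@6:L b1@9:R b3@10:L]
Beat 4 (L): throw ball4 h=3 -> lands@7:R; in-air after throw: [b2@6:L b4@7:R b1@9:R b3@10:L]

Answer: ball2:lands@6:L ball1:lands@9:R ball3:lands@10:L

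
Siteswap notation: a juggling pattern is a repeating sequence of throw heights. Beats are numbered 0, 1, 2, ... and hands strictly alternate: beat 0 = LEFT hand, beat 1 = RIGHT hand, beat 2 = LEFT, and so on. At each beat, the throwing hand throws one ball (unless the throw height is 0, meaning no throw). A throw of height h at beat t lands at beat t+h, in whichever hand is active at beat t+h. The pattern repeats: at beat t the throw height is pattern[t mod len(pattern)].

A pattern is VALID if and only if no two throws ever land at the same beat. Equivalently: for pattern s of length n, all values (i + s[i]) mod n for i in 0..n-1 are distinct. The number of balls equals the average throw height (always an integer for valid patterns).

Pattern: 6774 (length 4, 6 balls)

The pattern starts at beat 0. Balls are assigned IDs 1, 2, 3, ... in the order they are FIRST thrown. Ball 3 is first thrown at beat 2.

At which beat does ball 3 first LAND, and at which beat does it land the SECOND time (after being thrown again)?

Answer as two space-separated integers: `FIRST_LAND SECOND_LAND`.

Answer: 9 16

Derivation:
Beat 0 (L): throw ball1 h=6 -> lands@6:L; in-air after throw: [b1@6:L]
Beat 1 (R): throw ball2 h=7 -> lands@8:L; in-air after throw: [b1@6:L b2@8:L]
Beat 2 (L): throw ball3 h=7 -> lands@9:R; in-air after throw: [b1@6:L b2@8:L b3@9:R]
Beat 3 (R): throw ball4 h=4 -> lands@7:R; in-air after throw: [b1@6:L b4@7:R b2@8:L b3@9:R]
Beat 4 (L): throw ball5 h=6 -> lands@10:L; in-air after throw: [b1@6:L b4@7:R b2@8:L b3@9:R b5@10:L]
Beat 5 (R): throw ball6 h=7 -> lands@12:L; in-air after throw: [b1@6:L b4@7:R b2@8:L b3@9:R b5@10:L b6@12:L]
Beat 6 (L): throw ball1 h=7 -> lands@13:R; in-air after throw: [b4@7:R b2@8:L b3@9:R b5@10:L b6@12:L b1@13:R]
Beat 7 (R): throw ball4 h=4 -> lands@11:R; in-air after throw: [b2@8:L b3@9:R b5@10:L b4@11:R b6@12:L b1@13:R]
Beat 8 (L): throw ball2 h=6 -> lands@14:L; in-air after throw: [b3@9:R b5@10:L b4@11:R b6@12:L b1@13:R b2@14:L]
Beat 9 (R): throw ball3 h=7 -> lands@16:L; in-air after throw: [b5@10:L b4@11:R b6@12:L b1@13:R b2@14:L b3@16:L]
Beat 10 (L): throw ball5 h=7 -> lands@17:R; in-air after throw: [b4@11:R b6@12:L b1@13:R b2@14:L b3@16:L b5@17:R]
Beat 11 (R): throw ball4 h=4 -> lands@15:R; in-air after throw: [b6@12:L b1@13:R b2@14:L b4@15:R b3@16:L b5@17:R]
Beat 12 (L): throw ball6 h=6 -> lands@18:L; in-air after throw: [b1@13:R b2@14:L b4@15:R b3@16:L b5@17:R b6@18:L]
Beat 13 (R): throw ball1 h=7 -> lands@20:L; in-air after throw: [b2@14:L b4@15:R b3@16:L b5@17:R b6@18:L b1@20:L]
Beat 14 (L): throw ball2 h=7 -> lands@21:R; in-air after throw: [b4@15:R b3@16:L b5@17:R b6@18:L b1@20:L b2@21:R]
Beat 15 (R): throw ball4 h=4 -> lands@19:R; in-air after throw: [b3@16:L b5@17:R b6@18:L b4@19:R b1@20:L b2@21:R]
Beat 16 (L): throw ball3 h=6 -> lands@22:L; in-air after throw: [b5@17:R b6@18:L b4@19:R b1@20:L b2@21:R b3@22:L]
Ball 3: thrown@2 h=7 -> first land @9; rethrown@9 h=7 -> second land @16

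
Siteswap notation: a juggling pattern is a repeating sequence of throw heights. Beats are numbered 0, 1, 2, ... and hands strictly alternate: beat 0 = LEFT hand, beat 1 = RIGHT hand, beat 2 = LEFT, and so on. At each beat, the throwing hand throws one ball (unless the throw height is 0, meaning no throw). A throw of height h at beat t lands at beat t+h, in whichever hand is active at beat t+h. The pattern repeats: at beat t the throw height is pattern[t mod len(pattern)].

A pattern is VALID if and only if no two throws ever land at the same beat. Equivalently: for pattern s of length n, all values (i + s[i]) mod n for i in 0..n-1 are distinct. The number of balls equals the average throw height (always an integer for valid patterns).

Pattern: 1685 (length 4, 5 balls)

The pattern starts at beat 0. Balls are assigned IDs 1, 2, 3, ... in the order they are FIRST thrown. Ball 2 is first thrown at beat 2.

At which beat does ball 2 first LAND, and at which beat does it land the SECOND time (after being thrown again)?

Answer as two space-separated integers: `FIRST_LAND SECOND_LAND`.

Answer: 10 18

Derivation:
Beat 0 (L): throw ball1 h=1 -> lands@1:R; in-air after throw: [b1@1:R]
Beat 1 (R): throw ball1 h=6 -> lands@7:R; in-air after throw: [b1@7:R]
Beat 2 (L): throw ball2 h=8 -> lands@10:L; in-air after throw: [b1@7:R b2@10:L]
Beat 3 (R): throw ball3 h=5 -> lands@8:L; in-air after throw: [b1@7:R b3@8:L b2@10:L]
Beat 4 (L): throw ball4 h=1 -> lands@5:R; in-air after throw: [b4@5:R b1@7:R b3@8:L b2@10:L]
Beat 5 (R): throw ball4 h=6 -> lands@11:R; in-air after throw: [b1@7:R b3@8:L b2@10:L b4@11:R]
Beat 6 (L): throw ball5 h=8 -> lands@14:L; in-air after throw: [b1@7:R b3@8:L b2@10:L b4@11:R b5@14:L]
Beat 7 (R): throw ball1 h=5 -> lands@12:L; in-air after throw: [b3@8:L b2@10:L b4@11:R b1@12:L b5@14:L]
Beat 8 (L): throw ball3 h=1 -> lands@9:R; in-air after throw: [b3@9:R b2@10:L b4@11:R b1@12:L b5@14:L]
Beat 9 (R): throw ball3 h=6 -> lands@15:R; in-air after throw: [b2@10:L b4@11:R b1@12:L b5@14:L b3@15:R]
Beat 10 (L): throw ball2 h=8 -> lands@18:L; in-air after throw: [b4@11:R b1@12:L b5@14:L b3@15:R b2@18:L]
Beat 11 (R): throw ball4 h=5 -> lands@16:L; in-air after throw: [b1@12:L b5@14:L b3@15:R b4@16:L b2@18:L]
Beat 12 (L): throw ball1 h=1 -> lands@13:R; in-air after throw: [b1@13:R b5@14:L b3@15:R b4@16:L b2@18:L]
Beat 13 (R): throw ball1 h=6 -> lands@19:R; in-air after throw: [b5@14:L b3@15:R b4@16:L b2@18:L b1@19:R]
Beat 14 (L): throw ball5 h=8 -> lands@22:L; in-air after throw: [b3@15:R b4@16:L b2@18:L b1@19:R b5@22:L]
Ball 2: thrown@2 h=8 -> first land @10; rethrown@10 h=8 -> second land @18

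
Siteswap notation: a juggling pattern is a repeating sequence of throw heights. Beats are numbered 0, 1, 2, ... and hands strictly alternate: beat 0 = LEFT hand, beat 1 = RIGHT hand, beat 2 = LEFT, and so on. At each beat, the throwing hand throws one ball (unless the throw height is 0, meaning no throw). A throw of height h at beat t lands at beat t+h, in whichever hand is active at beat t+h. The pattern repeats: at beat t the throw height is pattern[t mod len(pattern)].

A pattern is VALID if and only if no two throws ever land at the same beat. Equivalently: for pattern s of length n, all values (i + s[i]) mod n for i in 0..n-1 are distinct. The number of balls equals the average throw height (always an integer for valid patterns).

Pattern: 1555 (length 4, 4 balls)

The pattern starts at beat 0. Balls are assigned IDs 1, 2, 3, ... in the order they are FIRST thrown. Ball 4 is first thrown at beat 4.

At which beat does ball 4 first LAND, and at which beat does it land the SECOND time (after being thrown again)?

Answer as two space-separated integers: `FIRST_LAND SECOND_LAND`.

Answer: 5 10

Derivation:
Beat 0 (L): throw ball1 h=1 -> lands@1:R; in-air after throw: [b1@1:R]
Beat 1 (R): throw ball1 h=5 -> lands@6:L; in-air after throw: [b1@6:L]
Beat 2 (L): throw ball2 h=5 -> lands@7:R; in-air after throw: [b1@6:L b2@7:R]
Beat 3 (R): throw ball3 h=5 -> lands@8:L; in-air after throw: [b1@6:L b2@7:R b3@8:L]
Beat 4 (L): throw ball4 h=1 -> lands@5:R; in-air after throw: [b4@5:R b1@6:L b2@7:R b3@8:L]
Beat 5 (R): throw ball4 h=5 -> lands@10:L; in-air after throw: [b1@6:L b2@7:R b3@8:L b4@10:L]
Beat 6 (L): throw ball1 h=5 -> lands@11:R; in-air after throw: [b2@7:R b3@8:L b4@10:L b1@11:R]
Beat 7 (R): throw ball2 h=5 -> lands@12:L; in-air after throw: [b3@8:L b4@10:L b1@11:R b2@12:L]
Beat 8 (L): throw ball3 h=1 -> lands@9:R; in-air after throw: [b3@9:R b4@10:L b1@11:R b2@12:L]
Beat 9 (R): throw ball3 h=5 -> lands@14:L; in-air after throw: [b4@10:L b1@11:R b2@12:L b3@14:L]
Beat 10 (L): throw ball4 h=5 -> lands@15:R; in-air after throw: [b1@11:R b2@12:L b3@14:L b4@15:R]
Ball 4: thrown@4 h=1 -> first land @5; rethrown@5 h=5 -> second land @10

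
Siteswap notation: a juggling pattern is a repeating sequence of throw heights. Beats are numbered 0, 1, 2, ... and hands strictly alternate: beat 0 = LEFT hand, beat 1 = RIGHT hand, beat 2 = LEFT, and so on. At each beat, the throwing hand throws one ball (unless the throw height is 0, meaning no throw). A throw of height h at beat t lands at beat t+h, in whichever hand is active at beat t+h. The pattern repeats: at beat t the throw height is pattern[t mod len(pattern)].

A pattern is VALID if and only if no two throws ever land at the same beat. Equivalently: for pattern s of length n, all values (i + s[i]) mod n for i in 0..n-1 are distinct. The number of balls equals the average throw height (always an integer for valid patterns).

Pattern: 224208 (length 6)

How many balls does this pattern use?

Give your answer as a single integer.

Pattern = [2, 2, 4, 2, 0, 8], length n = 6
  position 0: throw height = 2, running sum = 2
  position 1: throw height = 2, running sum = 4
  position 2: throw height = 4, running sum = 8
  position 3: throw height = 2, running sum = 10
  position 4: throw height = 0, running sum = 10
  position 5: throw height = 8, running sum = 18
Total sum = 18; balls = sum / n = 18 / 6 = 3

Answer: 3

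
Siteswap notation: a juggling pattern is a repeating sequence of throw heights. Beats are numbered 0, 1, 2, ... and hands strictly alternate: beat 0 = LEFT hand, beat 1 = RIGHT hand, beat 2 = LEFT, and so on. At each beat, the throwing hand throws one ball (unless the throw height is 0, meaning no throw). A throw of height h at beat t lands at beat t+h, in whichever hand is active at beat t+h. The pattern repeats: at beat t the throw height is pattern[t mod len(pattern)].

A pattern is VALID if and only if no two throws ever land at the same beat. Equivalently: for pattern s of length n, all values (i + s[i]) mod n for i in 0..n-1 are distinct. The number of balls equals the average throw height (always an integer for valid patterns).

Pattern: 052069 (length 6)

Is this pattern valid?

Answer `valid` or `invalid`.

i=0: (i + s[i]) mod n = (0 + 0) mod 6 = 0
i=1: (i + s[i]) mod n = (1 + 5) mod 6 = 0
i=2: (i + s[i]) mod n = (2 + 2) mod 6 = 4
i=3: (i + s[i]) mod n = (3 + 0) mod 6 = 3
i=4: (i + s[i]) mod n = (4 + 6) mod 6 = 4
i=5: (i + s[i]) mod n = (5 + 9) mod 6 = 2
Residues: [0, 0, 4, 3, 4, 2], distinct: False

Answer: invalid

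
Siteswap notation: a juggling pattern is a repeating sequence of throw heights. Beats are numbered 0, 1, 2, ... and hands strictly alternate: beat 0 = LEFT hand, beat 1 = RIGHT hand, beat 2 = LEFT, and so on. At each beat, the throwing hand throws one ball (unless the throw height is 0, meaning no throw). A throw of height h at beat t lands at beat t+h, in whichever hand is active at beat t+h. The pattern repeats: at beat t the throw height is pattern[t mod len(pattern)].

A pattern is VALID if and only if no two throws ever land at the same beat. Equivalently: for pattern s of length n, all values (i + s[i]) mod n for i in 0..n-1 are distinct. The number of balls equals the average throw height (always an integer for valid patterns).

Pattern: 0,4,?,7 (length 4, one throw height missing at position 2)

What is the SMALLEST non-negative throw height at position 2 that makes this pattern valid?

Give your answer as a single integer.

i=0: (0 + 0) mod 4 = 0
i=1: (1 + 4) mod 4 = 1
i=2: s[i]=? (unknown)
i=3: (3 + 7) mod 4 = 2
Known residues: [0, 1, 2]; need a permutation of 0..3, so missing residue r = 3
Need (2 + s) mod 4 = 3; smallest s = (3 - 2) mod 4 = 1

Answer: 1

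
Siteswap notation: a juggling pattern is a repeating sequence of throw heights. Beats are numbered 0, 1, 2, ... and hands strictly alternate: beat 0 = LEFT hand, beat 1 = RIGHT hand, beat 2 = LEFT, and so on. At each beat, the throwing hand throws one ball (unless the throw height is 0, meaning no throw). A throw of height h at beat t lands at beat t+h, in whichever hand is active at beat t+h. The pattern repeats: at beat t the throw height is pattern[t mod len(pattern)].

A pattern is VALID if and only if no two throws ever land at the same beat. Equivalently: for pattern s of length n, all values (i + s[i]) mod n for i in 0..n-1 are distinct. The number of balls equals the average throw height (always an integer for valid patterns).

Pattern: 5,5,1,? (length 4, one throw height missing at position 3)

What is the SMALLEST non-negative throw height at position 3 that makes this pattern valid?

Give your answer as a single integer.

i=0: (0 + 5) mod 4 = 1
i=1: (1 + 5) mod 4 = 2
i=2: (2 + 1) mod 4 = 3
i=3: s[i]=? (unknown)
Known residues: [1, 2, 3]; need a permutation of 0..3, so missing residue r = 0
Need (3 + s) mod 4 = 0; smallest s = (0 - 3) mod 4 = 1

Answer: 1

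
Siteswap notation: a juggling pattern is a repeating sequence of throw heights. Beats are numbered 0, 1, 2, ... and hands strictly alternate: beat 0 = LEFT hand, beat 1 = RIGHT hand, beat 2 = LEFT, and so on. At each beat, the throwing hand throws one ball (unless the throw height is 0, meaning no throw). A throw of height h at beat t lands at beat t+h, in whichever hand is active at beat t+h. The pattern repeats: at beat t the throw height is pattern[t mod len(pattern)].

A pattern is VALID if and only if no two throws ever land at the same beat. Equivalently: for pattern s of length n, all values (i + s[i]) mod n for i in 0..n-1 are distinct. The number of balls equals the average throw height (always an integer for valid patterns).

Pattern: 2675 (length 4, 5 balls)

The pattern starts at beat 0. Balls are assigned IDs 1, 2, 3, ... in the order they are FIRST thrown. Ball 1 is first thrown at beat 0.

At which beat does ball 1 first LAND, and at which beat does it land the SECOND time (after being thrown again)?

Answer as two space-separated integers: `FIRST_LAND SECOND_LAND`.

Beat 0 (L): throw ball1 h=2 -> lands@2:L; in-air after throw: [b1@2:L]
Beat 1 (R): throw ball2 h=6 -> lands@7:R; in-air after throw: [b1@2:L b2@7:R]
Beat 2 (L): throw ball1 h=7 -> lands@9:R; in-air after throw: [b2@7:R b1@9:R]
Beat 3 (R): throw ball3 h=5 -> lands@8:L; in-air after throw: [b2@7:R b3@8:L b1@9:R]
Beat 4 (L): throw ball4 h=2 -> lands@6:L; in-air after throw: [b4@6:L b2@7:R b3@8:L b1@9:R]
Beat 5 (R): throw ball5 h=6 -> lands@11:R; in-air after throw: [b4@6:L b2@7:R b3@8:L b1@9:R b5@11:R]
Beat 6 (L): throw ball4 h=7 -> lands@13:R; in-air after throw: [b2@7:R b3@8:L b1@9:R b5@11:R b4@13:R]
Beat 7 (R): throw ball2 h=5 -> lands@12:L; in-air after throw: [b3@8:L b1@9:R b5@11:R b2@12:L b4@13:R]
Beat 8 (L): throw ball3 h=2 -> lands@10:L; in-air after throw: [b1@9:R b3@10:L b5@11:R b2@12:L b4@13:R]
Beat 9 (R): throw ball1 h=6 -> lands@15:R; in-air after throw: [b3@10:L b5@11:R b2@12:L b4@13:R b1@15:R]
Ball 1: thrown@0 h=2 -> first land @2; rethrown@2 h=7 -> second land @9

Answer: 2 9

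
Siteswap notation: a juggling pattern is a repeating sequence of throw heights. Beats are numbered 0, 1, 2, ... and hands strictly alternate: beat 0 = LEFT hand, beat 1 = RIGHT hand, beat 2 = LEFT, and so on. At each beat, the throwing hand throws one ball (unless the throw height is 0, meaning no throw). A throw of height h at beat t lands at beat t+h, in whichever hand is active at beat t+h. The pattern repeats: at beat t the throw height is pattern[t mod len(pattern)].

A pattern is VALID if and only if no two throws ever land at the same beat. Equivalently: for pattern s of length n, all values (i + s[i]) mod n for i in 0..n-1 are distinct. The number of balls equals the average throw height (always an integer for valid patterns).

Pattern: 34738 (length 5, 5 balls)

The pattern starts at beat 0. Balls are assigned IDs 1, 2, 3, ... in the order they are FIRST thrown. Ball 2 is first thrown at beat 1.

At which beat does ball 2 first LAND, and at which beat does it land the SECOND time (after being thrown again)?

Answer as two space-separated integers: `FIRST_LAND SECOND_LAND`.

Answer: 5 8

Derivation:
Beat 0 (L): throw ball1 h=3 -> lands@3:R; in-air after throw: [b1@3:R]
Beat 1 (R): throw ball2 h=4 -> lands@5:R; in-air after throw: [b1@3:R b2@5:R]
Beat 2 (L): throw ball3 h=7 -> lands@9:R; in-air after throw: [b1@3:R b2@5:R b3@9:R]
Beat 3 (R): throw ball1 h=3 -> lands@6:L; in-air after throw: [b2@5:R b1@6:L b3@9:R]
Beat 4 (L): throw ball4 h=8 -> lands@12:L; in-air after throw: [b2@5:R b1@6:L b3@9:R b4@12:L]
Beat 5 (R): throw ball2 h=3 -> lands@8:L; in-air after throw: [b1@6:L b2@8:L b3@9:R b4@12:L]
Beat 6 (L): throw ball1 h=4 -> lands@10:L; in-air after throw: [b2@8:L b3@9:R b1@10:L b4@12:L]
Beat 7 (R): throw ball5 h=7 -> lands@14:L; in-air after throw: [b2@8:L b3@9:R b1@10:L b4@12:L b5@14:L]
Beat 8 (L): throw ball2 h=3 -> lands@11:R; in-air after throw: [b3@9:R b1@10:L b2@11:R b4@12:L b5@14:L]
Ball 2: thrown@1 h=4 -> first land @5; rethrown@5 h=3 -> second land @8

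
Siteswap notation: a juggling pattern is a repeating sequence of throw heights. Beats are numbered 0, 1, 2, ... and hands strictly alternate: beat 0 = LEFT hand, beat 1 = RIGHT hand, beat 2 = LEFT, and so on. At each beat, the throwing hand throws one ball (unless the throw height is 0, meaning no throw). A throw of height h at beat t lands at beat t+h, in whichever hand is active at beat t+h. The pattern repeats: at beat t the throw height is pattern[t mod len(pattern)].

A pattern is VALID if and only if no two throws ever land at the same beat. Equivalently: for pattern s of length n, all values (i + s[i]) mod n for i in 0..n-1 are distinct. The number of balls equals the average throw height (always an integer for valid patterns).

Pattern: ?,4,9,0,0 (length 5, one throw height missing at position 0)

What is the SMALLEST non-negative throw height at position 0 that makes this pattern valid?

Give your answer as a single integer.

Answer: 2

Derivation:
i=0: s[i]=? (unknown)
i=1: (1 + 4) mod 5 = 0
i=2: (2 + 9) mod 5 = 1
i=3: (3 + 0) mod 5 = 3
i=4: (4 + 0) mod 5 = 4
Known residues: [0, 1, 3, 4]; need a permutation of 0..4, so missing residue r = 2
Need (0 + s) mod 5 = 2; smallest s = (2 - 0) mod 5 = 2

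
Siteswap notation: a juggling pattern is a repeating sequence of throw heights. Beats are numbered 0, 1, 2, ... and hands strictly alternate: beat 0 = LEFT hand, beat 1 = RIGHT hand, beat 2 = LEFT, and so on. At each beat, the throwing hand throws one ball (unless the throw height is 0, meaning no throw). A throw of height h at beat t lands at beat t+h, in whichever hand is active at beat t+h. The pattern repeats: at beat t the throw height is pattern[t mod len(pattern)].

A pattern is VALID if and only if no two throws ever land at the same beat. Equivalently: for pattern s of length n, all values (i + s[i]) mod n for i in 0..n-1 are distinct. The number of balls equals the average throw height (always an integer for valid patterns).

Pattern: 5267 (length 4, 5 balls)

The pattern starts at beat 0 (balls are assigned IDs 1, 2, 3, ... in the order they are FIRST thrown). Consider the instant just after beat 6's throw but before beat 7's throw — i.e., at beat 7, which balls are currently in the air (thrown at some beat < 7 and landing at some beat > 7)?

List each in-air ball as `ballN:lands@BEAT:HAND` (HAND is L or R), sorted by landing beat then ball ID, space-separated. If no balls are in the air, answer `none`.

Beat 0 (L): throw ball1 h=5 -> lands@5:R; in-air after throw: [b1@5:R]
Beat 1 (R): throw ball2 h=2 -> lands@3:R; in-air after throw: [b2@3:R b1@5:R]
Beat 2 (L): throw ball3 h=6 -> lands@8:L; in-air after throw: [b2@3:R b1@5:R b3@8:L]
Beat 3 (R): throw ball2 h=7 -> lands@10:L; in-air after throw: [b1@5:R b3@8:L b2@10:L]
Beat 4 (L): throw ball4 h=5 -> lands@9:R; in-air after throw: [b1@5:R b3@8:L b4@9:R b2@10:L]
Beat 5 (R): throw ball1 h=2 -> lands@7:R; in-air after throw: [b1@7:R b3@8:L b4@9:R b2@10:L]
Beat 6 (L): throw ball5 h=6 -> lands@12:L; in-air after throw: [b1@7:R b3@8:L b4@9:R b2@10:L b5@12:L]
Beat 7 (R): throw ball1 h=7 -> lands@14:L; in-air after throw: [b3@8:L b4@9:R b2@10:L b5@12:L b1@14:L]

Answer: ball3:lands@8:L ball4:lands@9:R ball2:lands@10:L ball5:lands@12:L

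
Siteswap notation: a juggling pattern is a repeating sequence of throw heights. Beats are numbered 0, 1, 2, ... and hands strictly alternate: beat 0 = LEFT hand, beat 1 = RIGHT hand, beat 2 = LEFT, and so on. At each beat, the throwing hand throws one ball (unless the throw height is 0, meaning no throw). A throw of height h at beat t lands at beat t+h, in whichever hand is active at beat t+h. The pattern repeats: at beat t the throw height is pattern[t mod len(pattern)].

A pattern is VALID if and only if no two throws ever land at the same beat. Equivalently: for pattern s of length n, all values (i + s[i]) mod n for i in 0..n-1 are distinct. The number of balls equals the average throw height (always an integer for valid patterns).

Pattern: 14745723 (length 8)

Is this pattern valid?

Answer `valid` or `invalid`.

Answer: invalid

Derivation:
i=0: (i + s[i]) mod n = (0 + 1) mod 8 = 1
i=1: (i + s[i]) mod n = (1 + 4) mod 8 = 5
i=2: (i + s[i]) mod n = (2 + 7) mod 8 = 1
i=3: (i + s[i]) mod n = (3 + 4) mod 8 = 7
i=4: (i + s[i]) mod n = (4 + 5) mod 8 = 1
i=5: (i + s[i]) mod n = (5 + 7) mod 8 = 4
i=6: (i + s[i]) mod n = (6 + 2) mod 8 = 0
i=7: (i + s[i]) mod n = (7 + 3) mod 8 = 2
Residues: [1, 5, 1, 7, 1, 4, 0, 2], distinct: False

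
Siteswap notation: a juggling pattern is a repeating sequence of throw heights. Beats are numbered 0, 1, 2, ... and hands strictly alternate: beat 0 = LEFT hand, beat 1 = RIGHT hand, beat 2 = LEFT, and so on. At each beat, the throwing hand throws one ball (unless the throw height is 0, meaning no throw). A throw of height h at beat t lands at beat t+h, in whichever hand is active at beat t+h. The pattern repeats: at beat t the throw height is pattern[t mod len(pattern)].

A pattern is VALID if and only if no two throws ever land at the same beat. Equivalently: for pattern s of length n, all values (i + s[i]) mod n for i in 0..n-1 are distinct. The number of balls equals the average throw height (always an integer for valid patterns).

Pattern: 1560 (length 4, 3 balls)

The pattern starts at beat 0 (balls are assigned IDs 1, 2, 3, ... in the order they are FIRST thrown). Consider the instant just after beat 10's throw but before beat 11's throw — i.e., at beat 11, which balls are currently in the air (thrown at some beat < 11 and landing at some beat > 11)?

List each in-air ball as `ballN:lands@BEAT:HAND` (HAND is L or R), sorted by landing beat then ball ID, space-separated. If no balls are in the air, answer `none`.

Answer: ball1:lands@12:L ball2:lands@14:L ball3:lands@16:L

Derivation:
Beat 0 (L): throw ball1 h=1 -> lands@1:R; in-air after throw: [b1@1:R]
Beat 1 (R): throw ball1 h=5 -> lands@6:L; in-air after throw: [b1@6:L]
Beat 2 (L): throw ball2 h=6 -> lands@8:L; in-air after throw: [b1@6:L b2@8:L]
Beat 4 (L): throw ball3 h=1 -> lands@5:R; in-air after throw: [b3@5:R b1@6:L b2@8:L]
Beat 5 (R): throw ball3 h=5 -> lands@10:L; in-air after throw: [b1@6:L b2@8:L b3@10:L]
Beat 6 (L): throw ball1 h=6 -> lands@12:L; in-air after throw: [b2@8:L b3@10:L b1@12:L]
Beat 8 (L): throw ball2 h=1 -> lands@9:R; in-air after throw: [b2@9:R b3@10:L b1@12:L]
Beat 9 (R): throw ball2 h=5 -> lands@14:L; in-air after throw: [b3@10:L b1@12:L b2@14:L]
Beat 10 (L): throw ball3 h=6 -> lands@16:L; in-air after throw: [b1@12:L b2@14:L b3@16:L]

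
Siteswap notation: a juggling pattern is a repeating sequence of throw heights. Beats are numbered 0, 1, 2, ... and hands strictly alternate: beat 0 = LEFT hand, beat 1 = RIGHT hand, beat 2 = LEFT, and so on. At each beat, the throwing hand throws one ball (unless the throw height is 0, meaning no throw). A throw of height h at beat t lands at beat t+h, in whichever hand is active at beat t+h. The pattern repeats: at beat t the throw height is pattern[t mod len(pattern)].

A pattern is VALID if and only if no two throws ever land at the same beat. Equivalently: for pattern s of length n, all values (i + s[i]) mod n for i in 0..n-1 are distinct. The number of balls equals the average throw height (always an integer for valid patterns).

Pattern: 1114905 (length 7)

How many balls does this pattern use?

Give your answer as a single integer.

Pattern = [1, 1, 1, 4, 9, 0, 5], length n = 7
  position 0: throw height = 1, running sum = 1
  position 1: throw height = 1, running sum = 2
  position 2: throw height = 1, running sum = 3
  position 3: throw height = 4, running sum = 7
  position 4: throw height = 9, running sum = 16
  position 5: throw height = 0, running sum = 16
  position 6: throw height = 5, running sum = 21
Total sum = 21; balls = sum / n = 21 / 7 = 3

Answer: 3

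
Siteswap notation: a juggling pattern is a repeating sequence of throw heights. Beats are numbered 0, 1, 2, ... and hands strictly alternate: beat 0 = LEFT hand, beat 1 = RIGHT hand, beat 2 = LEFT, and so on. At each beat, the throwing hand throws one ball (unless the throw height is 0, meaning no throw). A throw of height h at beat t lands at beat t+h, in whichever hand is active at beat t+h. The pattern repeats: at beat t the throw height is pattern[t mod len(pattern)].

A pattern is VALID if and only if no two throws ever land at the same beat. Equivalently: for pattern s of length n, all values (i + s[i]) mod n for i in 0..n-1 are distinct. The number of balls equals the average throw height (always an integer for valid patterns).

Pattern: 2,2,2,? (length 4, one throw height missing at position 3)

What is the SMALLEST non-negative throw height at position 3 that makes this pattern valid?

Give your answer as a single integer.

i=0: (0 + 2) mod 4 = 2
i=1: (1 + 2) mod 4 = 3
i=2: (2 + 2) mod 4 = 0
i=3: s[i]=? (unknown)
Known residues: [0, 2, 3]; need a permutation of 0..3, so missing residue r = 1
Need (3 + s) mod 4 = 1; smallest s = (1 - 3) mod 4 = 2

Answer: 2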